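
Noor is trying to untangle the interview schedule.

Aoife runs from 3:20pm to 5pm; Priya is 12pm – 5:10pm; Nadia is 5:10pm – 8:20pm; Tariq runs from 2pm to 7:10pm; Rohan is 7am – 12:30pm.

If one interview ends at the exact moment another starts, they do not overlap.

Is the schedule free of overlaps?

No

Sorted by start: Rohan, Priya, Tariq, Aoife, Nadia.
Priya starts before Rohan ends → Rohan and Priya overlap.
That's a conflict, so the schedule is not conflict-free.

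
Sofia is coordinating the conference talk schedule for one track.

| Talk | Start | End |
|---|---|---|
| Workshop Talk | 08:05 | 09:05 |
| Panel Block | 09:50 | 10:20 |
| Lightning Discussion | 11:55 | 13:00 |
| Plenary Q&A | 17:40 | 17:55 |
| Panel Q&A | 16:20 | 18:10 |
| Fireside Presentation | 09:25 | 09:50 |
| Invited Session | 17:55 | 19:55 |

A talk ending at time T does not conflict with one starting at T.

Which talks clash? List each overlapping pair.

Invited Session & Panel Q&A, Panel Q&A & Plenary Q&A

Two intervals overlap when each starts before the other ends.
Sorted by start: Workshop Talk, Fireside Presentation, Panel Block, Lightning Discussion, Panel Q&A, Plenary Q&A, Invited Session.
Fireside Presentation starts after Workshop Talk ends; Workshop Talk is clear from here.
Panel Block starts exactly when Fireside Presentation ends (back-to-back, no overlap); Fireside Presentation is clear from here.
Lightning Discussion starts after Panel Block ends; Panel Block is clear from here.
Panel Q&A starts after Lightning Discussion ends; Lightning Discussion is clear from here.
Plenary Q&A starts before Panel Q&A ends → Panel Q&A and Plenary Q&A overlap.
Invited Session starts before Panel Q&A ends → Panel Q&A and Invited Session overlap.
Invited Session starts exactly when Plenary Q&A ends (back-to-back, no overlap).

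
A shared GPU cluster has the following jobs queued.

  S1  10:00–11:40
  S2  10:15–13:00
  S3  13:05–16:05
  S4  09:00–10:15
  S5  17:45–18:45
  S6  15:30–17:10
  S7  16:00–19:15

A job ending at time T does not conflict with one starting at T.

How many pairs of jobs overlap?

Two intervals overlap when each starts before the other ends.
Sorted by start: S4, S1, S2, S3, S6, S7, S5.
S1 starts before S4 ends → S4 and S1 overlap.
S2 starts exactly when S4 ends (back-to-back, no overlap); S4 is clear from here.
S2 starts before S1 ends → S1 and S2 overlap.
S3 starts after S1 ends; S1 is clear from here.
S3 starts after S2 ends; S2 is clear from here.
S6 starts before S3 ends → S3 and S6 overlap.
S7 starts before S3 ends → S3 and S7 overlap.
S5 starts after S3 ends.
S7 starts before S6 ends → S6 and S7 overlap.
S5 starts after S6 ends.
S5 starts before S7 ends → S7 and S5 overlap.
Overlapping pairs: S1 & S2, S1 & S4, S3 & S6, S3 & S7, S5 & S7, S6 & S7 — 6 in total.

6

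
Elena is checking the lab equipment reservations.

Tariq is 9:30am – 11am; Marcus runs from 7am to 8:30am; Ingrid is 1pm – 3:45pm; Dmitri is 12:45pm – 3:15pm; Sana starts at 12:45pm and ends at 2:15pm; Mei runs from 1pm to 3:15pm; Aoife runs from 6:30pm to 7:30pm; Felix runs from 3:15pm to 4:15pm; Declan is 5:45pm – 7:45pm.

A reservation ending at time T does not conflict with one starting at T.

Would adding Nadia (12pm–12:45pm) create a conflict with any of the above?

No — it doesn't clash with anything

Marcus: ends 8:30am at or before Nadia starts 12pm → clear.
Tariq: ends 11am at or before Nadia starts 12pm → clear.
Dmitri: starts 12:45pm at or after Nadia ends 12:45pm → clear.
Sana: starts 12:45pm at or after Nadia ends 12:45pm → clear.
Ingrid: starts 1pm at or after Nadia ends 12:45pm → clear.
Mei: starts 1pm at or after Nadia ends 12:45pm → clear.
Felix: starts 3:15pm at or after Nadia ends 12:45pm → clear.
Declan: starts 5:45pm at or after Nadia ends 12:45pm → clear.
Aoife: starts 6:30pm at or after Nadia ends 12:45pm → clear.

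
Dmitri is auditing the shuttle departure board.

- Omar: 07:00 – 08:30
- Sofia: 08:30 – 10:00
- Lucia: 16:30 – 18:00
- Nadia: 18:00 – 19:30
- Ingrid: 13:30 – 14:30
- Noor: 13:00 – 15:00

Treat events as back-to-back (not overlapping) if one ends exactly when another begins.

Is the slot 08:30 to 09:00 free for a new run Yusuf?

Omar: ends 08:30 at or before Yusuf starts 08:30 → clear.
Sofia: starts 08:30 before Yusuf ends 09:00, and ends 10:00 after Yusuf starts 08:30 → overlap.
Noor: starts 13:00 at or after Yusuf ends 09:00 → clear.
Ingrid: starts 13:30 at or after Yusuf ends 09:00 → clear.
Lucia: starts 16:30 at or after Yusuf ends 09:00 → clear.
Nadia: starts 18:00 at or after Yusuf ends 09:00 → clear.
Yusuf overlaps Sofia.

No — it overlaps Sofia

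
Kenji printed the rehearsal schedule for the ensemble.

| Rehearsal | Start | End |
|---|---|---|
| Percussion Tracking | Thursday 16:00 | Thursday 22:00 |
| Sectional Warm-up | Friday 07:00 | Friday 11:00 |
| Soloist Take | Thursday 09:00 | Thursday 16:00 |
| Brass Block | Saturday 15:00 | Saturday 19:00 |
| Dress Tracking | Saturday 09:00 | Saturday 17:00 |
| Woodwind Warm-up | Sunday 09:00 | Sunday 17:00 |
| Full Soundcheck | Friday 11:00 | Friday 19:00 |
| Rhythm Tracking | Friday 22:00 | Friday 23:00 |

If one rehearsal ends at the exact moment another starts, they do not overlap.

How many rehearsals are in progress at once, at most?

2

Walk through starts and ends in time order (an end at T is processed before a start at T):
Thursday 09:00 start Soloist Take → 1
Thursday 16:00 end Soloist Take → 0
Thursday 16:00 start Percussion Tracking → 1
Thursday 22:00 end Percussion Tracking → 0
Friday 07:00 start Sectional Warm-up → 1
Friday 11:00 end Sectional Warm-up → 0
Friday 11:00 start Full Soundcheck → 1
Friday 19:00 end Full Soundcheck → 0
Friday 22:00 start Rhythm Tracking → 1
Friday 23:00 end Rhythm Tracking → 0
Saturday 09:00 start Dress Tracking → 1
Saturday 15:00 start Brass Block → 2
Saturday 17:00 end Dress Tracking → 1
Saturday 19:00 end Brass Block → 0
Sunday 09:00 start Woodwind Warm-up → 1
Sunday 17:00 end Woodwind Warm-up → 0
Peak is 2, at Saturday 15:00 (Brass Block, Dress Tracking).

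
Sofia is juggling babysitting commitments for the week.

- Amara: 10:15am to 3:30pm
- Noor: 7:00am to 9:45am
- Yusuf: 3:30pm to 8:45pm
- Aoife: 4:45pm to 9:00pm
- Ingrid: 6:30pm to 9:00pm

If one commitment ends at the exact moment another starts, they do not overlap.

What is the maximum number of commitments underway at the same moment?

3

Walk through starts and ends in time order (an end at T is processed before a start at T):
7:00am start Noor → 1
9:45am end Noor → 0
10:15am start Amara → 1
3:30pm end Amara → 0
3:30pm start Yusuf → 1
4:45pm start Aoife → 2
6:30pm start Ingrid → 3
8:45pm end Yusuf → 2
9:00pm end Aoife → 1
9:00pm end Ingrid → 0
Peak is 3, at 6:30pm (Aoife, Ingrid, Yusuf).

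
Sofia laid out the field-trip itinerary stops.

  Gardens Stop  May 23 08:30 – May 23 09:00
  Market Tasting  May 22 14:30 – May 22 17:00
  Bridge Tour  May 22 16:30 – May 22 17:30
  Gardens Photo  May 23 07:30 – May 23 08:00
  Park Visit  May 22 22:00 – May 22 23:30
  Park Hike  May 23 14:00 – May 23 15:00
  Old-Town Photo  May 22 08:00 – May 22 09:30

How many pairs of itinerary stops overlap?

1

Sorted by start: Old-Town Photo, Market Tasting, Bridge Tour, Park Visit, Gardens Photo, Gardens Stop, Park Hike.
Market Tasting starts after Old-Town Photo ends, so nothing later overlaps Old-Town Photo either.
Bridge Tour starts before Market Tasting ends → Market Tasting and Bridge Tour overlap.
Park Visit starts after Market Tasting ends, so nothing later overlaps Market Tasting either.
Park Visit starts after Bridge Tour ends, so nothing later overlaps Bridge Tour either.
Gardens Photo starts after Park Visit ends, so nothing later overlaps Park Visit either.
Gardens Stop starts after Gardens Photo ends, so nothing later overlaps Gardens Photo either.
Park Hike starts after Gardens Stop ends.
Overlapping pairs: Bridge Tour & Market Tasting — 1 in total.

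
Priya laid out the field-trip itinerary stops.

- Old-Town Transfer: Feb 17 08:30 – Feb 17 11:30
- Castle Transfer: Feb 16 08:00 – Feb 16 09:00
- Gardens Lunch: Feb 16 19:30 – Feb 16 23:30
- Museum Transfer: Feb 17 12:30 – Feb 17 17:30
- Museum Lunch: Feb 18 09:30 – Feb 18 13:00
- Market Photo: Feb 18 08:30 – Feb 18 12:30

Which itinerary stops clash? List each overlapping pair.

Market Photo & Museum Lunch

Check each pair: they overlap iff neither finishes before the other starts.
Sorted by start: Castle Transfer, Gardens Lunch, Old-Town Transfer, Museum Transfer, Market Photo, Museum Lunch.
Gardens Lunch starts after Castle Transfer ends; Castle Transfer is clear from here.
Old-Town Transfer starts after Gardens Lunch ends; Gardens Lunch is clear from here.
Museum Transfer starts after Old-Town Transfer ends; Old-Town Transfer is clear from here.
Market Photo starts after Museum Transfer ends; Museum Transfer is clear from here.
Museum Lunch starts before Market Photo ends → Market Photo and Museum Lunch overlap.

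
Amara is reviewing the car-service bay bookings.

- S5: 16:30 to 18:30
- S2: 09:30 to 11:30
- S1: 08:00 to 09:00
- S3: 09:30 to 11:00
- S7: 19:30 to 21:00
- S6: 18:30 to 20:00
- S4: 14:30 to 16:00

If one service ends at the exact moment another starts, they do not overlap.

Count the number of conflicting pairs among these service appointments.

2

Check each pair: they overlap iff neither finishes before the other starts.
Sorted by start: S1, S2, S3, S4, S5, S6, S7.
S2 starts after S1 ends; S1 is clear from here.
S3 starts before S2 ends → S2 and S3 overlap.
S4 starts after S2 ends; S2 is clear from here.
S4 starts after S3 ends; S3 is clear from here.
S5 starts after S4 ends; S4 is clear from here.
S6 starts exactly when S5 ends (back-to-back, no overlap); S5 is clear from here.
S7 starts before S6 ends → S6 and S7 overlap.
Overlapping pairs: S2 & S3, S6 & S7 — 2 in total.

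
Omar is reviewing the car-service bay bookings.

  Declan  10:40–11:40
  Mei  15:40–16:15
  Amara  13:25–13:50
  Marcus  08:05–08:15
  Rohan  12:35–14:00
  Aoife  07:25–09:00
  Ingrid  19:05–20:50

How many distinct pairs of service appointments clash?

Two intervals overlap when each starts before the other ends.
Sorted by start: Aoife, Marcus, Declan, Rohan, Amara, Mei, Ingrid.
Marcus starts before Aoife ends → Aoife and Marcus overlap.
Declan starts after Aoife ends, so Aoife has no further overlaps.
Declan starts after Marcus ends, so Marcus has no further overlaps.
Rohan starts after Declan ends, so Declan has no further overlaps.
Amara starts before Rohan ends → Rohan and Amara overlap.
Mei starts after Rohan ends, so Rohan has no further overlaps.
Mei starts after Amara ends, so Amara has no further overlaps.
Ingrid starts after Mei ends.
Overlapping pairs: Amara & Rohan, Aoife & Marcus — 2 in total.

2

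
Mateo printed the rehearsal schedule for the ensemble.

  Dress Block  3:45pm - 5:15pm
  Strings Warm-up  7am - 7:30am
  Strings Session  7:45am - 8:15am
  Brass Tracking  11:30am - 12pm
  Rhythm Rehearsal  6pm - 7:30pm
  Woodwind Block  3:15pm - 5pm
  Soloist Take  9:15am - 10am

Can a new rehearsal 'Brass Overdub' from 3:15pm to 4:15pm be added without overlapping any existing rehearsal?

No — it overlaps Dress Block, Woodwind Block

Strings Warm-up: ends 7:30am at or before Brass Overdub starts 3:15pm → clear.
Strings Session: ends 8:15am at or before Brass Overdub starts 3:15pm → clear.
Soloist Take: ends 10am at or before Brass Overdub starts 3:15pm → clear.
Brass Tracking: ends 12pm at or before Brass Overdub starts 3:15pm → clear.
Woodwind Block: starts 3:15pm before Brass Overdub ends 4:15pm, and ends 5pm after Brass Overdub starts 3:15pm → overlap.
Dress Block: starts 3:45pm before Brass Overdub ends 4:15pm, and ends 5:15pm after Brass Overdub starts 3:15pm → overlap.
Rhythm Rehearsal: starts 6pm at or after Brass Overdub ends 4:15pm → clear.
Brass Overdub overlaps Dress Block, Woodwind Block.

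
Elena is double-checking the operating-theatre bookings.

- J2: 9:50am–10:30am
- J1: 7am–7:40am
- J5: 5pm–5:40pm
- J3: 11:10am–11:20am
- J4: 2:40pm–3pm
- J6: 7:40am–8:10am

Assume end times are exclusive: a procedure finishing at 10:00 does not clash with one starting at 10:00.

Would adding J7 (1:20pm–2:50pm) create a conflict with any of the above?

J1: ends 7:40am at or before J7 starts 1:20pm → clear.
J6: ends 8:10am at or before J7 starts 1:20pm → clear.
J2: ends 10:30am at or before J7 starts 1:20pm → clear.
J3: ends 11:20am at or before J7 starts 1:20pm → clear.
J4: starts 2:40pm before J7 ends 2:50pm, and ends 3pm after J7 starts 1:20pm → overlap.
J5: starts 5pm at or after J7 ends 2:50pm → clear.
J7 overlaps J4.

Yes — it overlaps J4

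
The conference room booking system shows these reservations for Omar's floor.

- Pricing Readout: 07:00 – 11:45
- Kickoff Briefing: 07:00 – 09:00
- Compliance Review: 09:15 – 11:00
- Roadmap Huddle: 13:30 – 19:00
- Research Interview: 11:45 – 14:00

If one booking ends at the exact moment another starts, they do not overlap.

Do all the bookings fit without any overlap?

No

Sorted by start: Pricing Readout, Kickoff Briefing, Compliance Review, Research Interview, Roadmap Huddle.
Kickoff Briefing starts before Pricing Readout ends → Pricing Readout and Kickoff Briefing overlap.
That's a conflict, so the schedule is not conflict-free.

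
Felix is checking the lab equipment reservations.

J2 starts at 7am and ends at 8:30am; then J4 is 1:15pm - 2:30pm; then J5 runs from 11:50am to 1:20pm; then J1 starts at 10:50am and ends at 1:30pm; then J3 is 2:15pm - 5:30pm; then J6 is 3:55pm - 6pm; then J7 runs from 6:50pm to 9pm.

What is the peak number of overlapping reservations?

Sweep the timeline, counting +1 at each start and −1 at each end (ends before starts at a tie):
7am start J2 → 1
8:30am end J2 → 0
10:50am start J1 → 1
11:50am start J5 → 2
1:15pm start J4 → 3
1:20pm end J5 → 2
1:30pm end J1 → 1
2:15pm start J3 → 2
2:30pm end J4 → 1
3:55pm start J6 → 2
5:30pm end J3 → 1
6pm end J6 → 0
6:50pm start J7 → 1
9pm end J7 → 0
Peak is 3, at 1:15pm (J1, J4, J5).

3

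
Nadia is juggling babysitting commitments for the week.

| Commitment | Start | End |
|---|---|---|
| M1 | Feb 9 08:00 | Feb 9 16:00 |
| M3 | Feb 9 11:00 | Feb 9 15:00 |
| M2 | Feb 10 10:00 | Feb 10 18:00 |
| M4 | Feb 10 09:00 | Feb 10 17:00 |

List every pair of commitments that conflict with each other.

Sorted by start: M1, M3, M4, M2.
M3 starts before M1 ends → M1 and M3 overlap.
M4 starts after M1 ends, so nothing later overlaps M1 either.
M4 starts after M3 ends, so nothing later overlaps M3 either.
M2 starts before M4 ends → M4 and M2 overlap.

M1 & M3, M2 & M4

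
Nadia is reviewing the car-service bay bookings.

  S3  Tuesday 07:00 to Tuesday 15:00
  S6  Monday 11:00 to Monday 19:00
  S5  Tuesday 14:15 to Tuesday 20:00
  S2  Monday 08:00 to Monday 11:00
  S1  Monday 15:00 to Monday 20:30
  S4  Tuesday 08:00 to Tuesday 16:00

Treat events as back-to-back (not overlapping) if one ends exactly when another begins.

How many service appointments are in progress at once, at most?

3

Sort all start/end points and keep a running count:
Monday 08:00 start S2 → 1
Monday 11:00 end S2 → 0
Monday 11:00 start S6 → 1
Monday 15:00 start S1 → 2
Monday 19:00 end S6 → 1
Monday 20:30 end S1 → 0
Tuesday 07:00 start S3 → 1
Tuesday 08:00 start S4 → 2
Tuesday 14:15 start S5 → 3
Tuesday 15:00 end S3 → 2
Tuesday 16:00 end S4 → 1
Tuesday 20:00 end S5 → 0
Peak is 3, at Tuesday 14:15 (S3, S4, S5).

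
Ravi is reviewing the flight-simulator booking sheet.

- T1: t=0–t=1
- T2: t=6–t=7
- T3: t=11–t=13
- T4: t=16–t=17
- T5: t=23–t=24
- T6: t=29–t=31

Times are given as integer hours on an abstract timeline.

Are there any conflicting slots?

No

Sorted by start: T1, T2, T3, T4, T5, T6.
T2 starts after T1 ends, so nothing later overlaps T1 either.
T3 starts after T2 ends, so nothing later overlaps T2 either.
T4 starts after T3 ends, so nothing later overlaps T3 either.
T5 starts after T4 ends, so nothing later overlaps T4 either.
T6 starts after T5 ends.
Every pair is clear; the schedule has no overlaps.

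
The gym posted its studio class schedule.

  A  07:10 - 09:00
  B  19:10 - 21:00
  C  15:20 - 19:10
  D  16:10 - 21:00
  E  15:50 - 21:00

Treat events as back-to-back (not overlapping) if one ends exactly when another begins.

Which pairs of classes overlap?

B & D, B & E, C & D, C & E, D & E

Sorted by start: A, C, E, D, B.
C starts after A ends, so nothing later overlaps A either.
E starts before C ends → C and E overlap.
D starts before C ends → C and D overlap.
B starts exactly when C ends (back-to-back, no overlap).
D starts before E ends → E and D overlap.
B starts before E ends → E and B overlap.
B starts before D ends → D and B overlap.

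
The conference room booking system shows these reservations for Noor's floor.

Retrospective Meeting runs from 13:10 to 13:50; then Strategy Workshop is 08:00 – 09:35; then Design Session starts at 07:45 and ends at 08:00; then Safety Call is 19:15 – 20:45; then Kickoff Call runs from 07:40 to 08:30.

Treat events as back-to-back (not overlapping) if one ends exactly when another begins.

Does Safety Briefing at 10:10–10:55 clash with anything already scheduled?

Kickoff Call: ends 08:30 at or before Safety Briefing starts 10:10 → clear.
Design Session: ends 08:00 at or before Safety Briefing starts 10:10 → clear.
Strategy Workshop: ends 09:35 at or before Safety Briefing starts 10:10 → clear.
Retrospective Meeting: starts 13:10 at or after Safety Briefing ends 10:55 → clear.
Safety Call: starts 19:15 at or after Safety Briefing ends 10:55 → clear.

No — it doesn't clash with anything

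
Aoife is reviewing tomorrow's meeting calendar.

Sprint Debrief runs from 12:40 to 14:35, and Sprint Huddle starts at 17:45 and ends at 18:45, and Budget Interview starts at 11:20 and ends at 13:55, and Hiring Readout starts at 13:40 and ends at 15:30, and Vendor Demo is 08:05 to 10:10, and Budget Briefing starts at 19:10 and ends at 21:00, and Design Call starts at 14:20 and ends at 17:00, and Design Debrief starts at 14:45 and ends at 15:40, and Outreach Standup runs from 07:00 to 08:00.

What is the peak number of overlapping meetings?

3

Walk through starts and ends in time order (an end at T is processed before a start at T):
07:00 start Outreach Standup → 1
08:00 end Outreach Standup → 0
08:05 start Vendor Demo → 1
10:10 end Vendor Demo → 0
11:20 start Budget Interview → 1
12:40 start Sprint Debrief → 2
13:40 start Hiring Readout → 3
13:55 end Budget Interview → 2
14:20 start Design Call → 3
14:35 end Sprint Debrief → 2
14:45 start Design Debrief → 3
15:30 end Hiring Readout → 2
15:40 end Design Debrief → 1
17:00 end Design Call → 0
17:45 start Sprint Huddle → 1
18:45 end Sprint Huddle → 0
19:10 start Budget Briefing → 1
21:00 end Budget Briefing → 0
Peak is 3, at 13:40 (Budget Interview, Hiring Readout, Sprint Debrief).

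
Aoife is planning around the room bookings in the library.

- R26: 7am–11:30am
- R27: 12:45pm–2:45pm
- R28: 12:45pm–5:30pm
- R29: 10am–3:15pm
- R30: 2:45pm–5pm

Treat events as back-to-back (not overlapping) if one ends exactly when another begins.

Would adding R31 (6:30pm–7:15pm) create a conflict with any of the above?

No — it doesn't clash with anything

R26: ends 11:30am at or before R31 starts 6:30pm → clear.
R29: ends 3:15pm at or before R31 starts 6:30pm → clear.
R27: ends 2:45pm at or before R31 starts 6:30pm → clear.
R28: ends 5:30pm at or before R31 starts 6:30pm → clear.
R30: ends 5pm at or before R31 starts 6:30pm → clear.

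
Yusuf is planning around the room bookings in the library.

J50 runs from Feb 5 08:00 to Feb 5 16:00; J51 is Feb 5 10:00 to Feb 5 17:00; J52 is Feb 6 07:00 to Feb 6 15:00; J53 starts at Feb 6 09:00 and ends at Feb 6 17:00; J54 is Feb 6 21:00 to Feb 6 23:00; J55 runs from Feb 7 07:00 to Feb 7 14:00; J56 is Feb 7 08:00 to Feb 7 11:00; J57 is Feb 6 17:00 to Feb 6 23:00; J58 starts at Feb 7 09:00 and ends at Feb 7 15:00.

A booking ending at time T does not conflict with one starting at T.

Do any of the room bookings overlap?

Sorted by start: J50, J51, J52, J53, J57, J54, J55, J56, J58.
J51 starts before J50 ends → J50 and J51 overlap.
That's a conflict, so the schedule is not conflict-free.

Yes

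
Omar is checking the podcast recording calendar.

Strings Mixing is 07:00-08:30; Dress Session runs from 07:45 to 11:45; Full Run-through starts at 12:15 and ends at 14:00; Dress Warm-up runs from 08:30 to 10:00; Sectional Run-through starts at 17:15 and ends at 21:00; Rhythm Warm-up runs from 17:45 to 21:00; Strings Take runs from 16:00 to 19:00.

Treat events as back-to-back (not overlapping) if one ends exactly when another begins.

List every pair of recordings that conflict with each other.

Dress Session & Dress Warm-up, Dress Session & Strings Mixing, Rhythm Warm-up & Sectional Run-through, Rhythm Warm-up & Strings Take, Sectional Run-through & Strings Take

Sorted by start: Strings Mixing, Dress Session, Dress Warm-up, Full Run-through, Strings Take, Sectional Run-through, Rhythm Warm-up.
Dress Session starts before Strings Mixing ends → Strings Mixing and Dress Session overlap.
Dress Warm-up starts exactly when Strings Mixing ends (back-to-back, no overlap); Strings Mixing is clear from here.
Dress Warm-up starts before Dress Session ends → Dress Session and Dress Warm-up overlap.
Full Run-through starts after Dress Session ends; Dress Session is clear from here.
Full Run-through starts after Dress Warm-up ends; Dress Warm-up is clear from here.
Strings Take starts after Full Run-through ends; Full Run-through is clear from here.
Sectional Run-through starts before Strings Take ends → Strings Take and Sectional Run-through overlap.
Rhythm Warm-up starts before Strings Take ends → Strings Take and Rhythm Warm-up overlap.
Rhythm Warm-up starts before Sectional Run-through ends → Sectional Run-through and Rhythm Warm-up overlap.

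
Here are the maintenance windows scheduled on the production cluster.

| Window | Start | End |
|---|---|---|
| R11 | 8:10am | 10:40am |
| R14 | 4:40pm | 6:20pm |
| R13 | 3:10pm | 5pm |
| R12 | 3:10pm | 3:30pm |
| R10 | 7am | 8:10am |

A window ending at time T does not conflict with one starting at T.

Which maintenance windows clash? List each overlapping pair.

R12 & R13, R13 & R14

Sorted by start: R10, R11, R12, R13, R14.
R11 starts exactly when R10 ends (back-to-back, no overlap) — done with R10.
R12 starts after R11 ends — done with R11.
R13 starts before R12 ends → R12 and R13 overlap.
R14 starts after R12 ends.
R14 starts before R13 ends → R13 and R14 overlap.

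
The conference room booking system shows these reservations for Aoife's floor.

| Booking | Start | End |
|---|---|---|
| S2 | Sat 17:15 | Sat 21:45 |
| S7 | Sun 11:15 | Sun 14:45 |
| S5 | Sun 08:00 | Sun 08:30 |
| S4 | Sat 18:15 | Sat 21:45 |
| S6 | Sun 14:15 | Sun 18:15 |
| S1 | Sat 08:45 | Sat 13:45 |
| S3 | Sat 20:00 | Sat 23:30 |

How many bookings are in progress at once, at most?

Walk through starts and ends in time order (an end at T is processed before a start at T):
Sat 08:45 start S1 → 1
Sat 13:45 end S1 → 0
Sat 17:15 start S2 → 1
Sat 18:15 start S4 → 2
Sat 20:00 start S3 → 3
Sat 21:45 end S2 → 2
Sat 21:45 end S4 → 1
Sat 23:30 end S3 → 0
Sun 08:00 start S5 → 1
Sun 08:30 end S5 → 0
Sun 11:15 start S7 → 1
Sun 14:15 start S6 → 2
Sun 14:45 end S7 → 1
Sun 18:15 end S6 → 0
Peak is 3, at Sat 20:00 (S2, S3, S4).

3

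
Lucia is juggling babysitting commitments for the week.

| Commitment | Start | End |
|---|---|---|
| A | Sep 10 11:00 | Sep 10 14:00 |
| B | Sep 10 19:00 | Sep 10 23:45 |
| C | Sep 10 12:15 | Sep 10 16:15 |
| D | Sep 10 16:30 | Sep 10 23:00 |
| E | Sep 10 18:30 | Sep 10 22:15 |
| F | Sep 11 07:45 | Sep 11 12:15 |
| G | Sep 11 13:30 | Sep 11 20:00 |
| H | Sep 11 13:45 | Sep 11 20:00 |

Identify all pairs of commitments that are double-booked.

A & C, B & D, B & E, D & E, G & H

Sorted by start: A, C, D, E, B, F, G, H.
C starts before A ends → A and C overlap.
D starts after A ends, so nothing later overlaps A either.
D starts after C ends, so nothing later overlaps C either.
E starts before D ends → D and E overlap.
B starts before D ends → D and B overlap.
F starts after D ends, so nothing later overlaps D either.
B starts before E ends → E and B overlap.
F starts after E ends, so nothing later overlaps E either.
F starts after B ends, so nothing later overlaps B either.
G starts after F ends, so nothing later overlaps F either.
H starts before G ends → G and H overlap.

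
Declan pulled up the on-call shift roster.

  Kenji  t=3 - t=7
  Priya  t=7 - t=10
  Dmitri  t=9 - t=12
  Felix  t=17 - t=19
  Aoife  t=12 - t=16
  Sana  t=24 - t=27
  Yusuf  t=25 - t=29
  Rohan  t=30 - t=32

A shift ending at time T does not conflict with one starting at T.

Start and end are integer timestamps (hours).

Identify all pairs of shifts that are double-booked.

Check each pair: they overlap iff neither finishes before the other starts.
Sorted by start: Kenji, Priya, Dmitri, Aoife, Felix, Sana, Yusuf, Rohan.
Priya starts exactly when Kenji ends (back-to-back, no overlap), so nothing later overlaps Kenji either.
Dmitri starts before Priya ends → Priya and Dmitri overlap.
Aoife starts after Priya ends, so nothing later overlaps Priya either.
Aoife starts exactly when Dmitri ends (back-to-back, no overlap), so nothing later overlaps Dmitri either.
Felix starts after Aoife ends, so nothing later overlaps Aoife either.
Sana starts after Felix ends, so nothing later overlaps Felix either.
Yusuf starts before Sana ends → Sana and Yusuf overlap.
Rohan starts after Sana ends.
Rohan starts after Yusuf ends.

Dmitri & Priya, Sana & Yusuf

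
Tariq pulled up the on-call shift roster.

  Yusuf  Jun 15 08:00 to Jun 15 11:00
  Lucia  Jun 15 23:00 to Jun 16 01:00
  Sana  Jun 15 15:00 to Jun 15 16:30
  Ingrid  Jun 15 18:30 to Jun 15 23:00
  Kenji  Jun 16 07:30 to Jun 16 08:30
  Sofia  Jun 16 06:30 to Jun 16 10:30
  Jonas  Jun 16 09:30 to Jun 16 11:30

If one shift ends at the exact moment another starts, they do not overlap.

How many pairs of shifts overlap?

Check each pair: they overlap iff neither finishes before the other starts.
Sorted by start: Yusuf, Sana, Ingrid, Lucia, Sofia, Kenji, Jonas.
Sana starts after Yusuf ends, so Yusuf has no further overlaps.
Ingrid starts after Sana ends, so Sana has no further overlaps.
Lucia starts exactly when Ingrid ends (back-to-back, no overlap), so Ingrid has no further overlaps.
Sofia starts after Lucia ends, so Lucia has no further overlaps.
Kenji starts before Sofia ends → Sofia and Kenji overlap.
Jonas starts before Sofia ends → Sofia and Jonas overlap.
Jonas starts after Kenji ends.
Overlapping pairs: Jonas & Sofia, Kenji & Sofia — 2 in total.

2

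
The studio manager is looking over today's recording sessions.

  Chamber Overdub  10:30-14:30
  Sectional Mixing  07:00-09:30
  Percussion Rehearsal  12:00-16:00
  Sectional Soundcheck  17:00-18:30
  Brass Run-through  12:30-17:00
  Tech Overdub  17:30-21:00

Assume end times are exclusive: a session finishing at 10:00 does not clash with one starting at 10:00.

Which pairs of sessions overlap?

Brass Run-through & Chamber Overdub, Brass Run-through & Percussion Rehearsal, Chamber Overdub & Percussion Rehearsal, Sectional Soundcheck & Tech Overdub

Check each pair: they overlap iff neither finishes before the other starts.
Sorted by start: Sectional Mixing, Chamber Overdub, Percussion Rehearsal, Brass Run-through, Sectional Soundcheck, Tech Overdub.
Chamber Overdub starts after Sectional Mixing ends — done with Sectional Mixing.
Percussion Rehearsal starts before Chamber Overdub ends → Chamber Overdub and Percussion Rehearsal overlap.
Brass Run-through starts before Chamber Overdub ends → Chamber Overdub and Brass Run-through overlap.
Sectional Soundcheck starts after Chamber Overdub ends — done with Chamber Overdub.
Brass Run-through starts before Percussion Rehearsal ends → Percussion Rehearsal and Brass Run-through overlap.
Sectional Soundcheck starts after Percussion Rehearsal ends — done with Percussion Rehearsal.
Sectional Soundcheck starts exactly when Brass Run-through ends (back-to-back, no overlap) — done with Brass Run-through.
Tech Overdub starts before Sectional Soundcheck ends → Sectional Soundcheck and Tech Overdub overlap.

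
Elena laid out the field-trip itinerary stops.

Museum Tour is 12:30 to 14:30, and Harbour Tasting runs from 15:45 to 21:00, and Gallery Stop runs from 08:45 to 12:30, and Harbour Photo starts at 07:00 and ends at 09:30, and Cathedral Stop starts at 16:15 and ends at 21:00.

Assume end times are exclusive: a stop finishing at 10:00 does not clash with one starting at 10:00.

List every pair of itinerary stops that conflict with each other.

Two intervals overlap when each starts before the other ends.
Sorted by start: Harbour Photo, Gallery Stop, Museum Tour, Harbour Tasting, Cathedral Stop.
Gallery Stop starts before Harbour Photo ends → Harbour Photo and Gallery Stop overlap.
Museum Tour starts after Harbour Photo ends, so Harbour Photo has no further overlaps.
Museum Tour starts exactly when Gallery Stop ends (back-to-back, no overlap), so Gallery Stop has no further overlaps.
Harbour Tasting starts after Museum Tour ends, so Museum Tour has no further overlaps.
Cathedral Stop starts before Harbour Tasting ends → Harbour Tasting and Cathedral Stop overlap.

Cathedral Stop & Harbour Tasting, Gallery Stop & Harbour Photo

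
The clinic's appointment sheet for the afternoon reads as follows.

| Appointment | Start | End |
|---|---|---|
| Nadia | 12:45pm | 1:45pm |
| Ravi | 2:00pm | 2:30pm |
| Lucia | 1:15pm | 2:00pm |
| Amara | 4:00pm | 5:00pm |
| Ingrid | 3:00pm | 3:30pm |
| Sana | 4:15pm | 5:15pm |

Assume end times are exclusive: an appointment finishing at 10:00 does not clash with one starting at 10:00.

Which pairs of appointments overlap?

Amara & Sana, Lucia & Nadia

Sorted by start: Nadia, Lucia, Ravi, Ingrid, Amara, Sana.
Lucia starts before Nadia ends → Nadia and Lucia overlap.
Ravi starts after Nadia ends, so Nadia has no further overlaps.
Ravi starts exactly when Lucia ends (back-to-back, no overlap), so Lucia has no further overlaps.
Ingrid starts after Ravi ends, so Ravi has no further overlaps.
Amara starts after Ingrid ends, so Ingrid has no further overlaps.
Sana starts before Amara ends → Amara and Sana overlap.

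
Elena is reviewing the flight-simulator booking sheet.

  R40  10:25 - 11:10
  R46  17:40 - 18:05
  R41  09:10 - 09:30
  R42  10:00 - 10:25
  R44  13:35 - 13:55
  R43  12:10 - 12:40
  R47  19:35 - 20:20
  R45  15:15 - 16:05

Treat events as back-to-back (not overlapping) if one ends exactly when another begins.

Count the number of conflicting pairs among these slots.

0

Sorted by start: R41, R42, R40, R43, R44, R45, R46, R47.
R42 starts after R41 ends — done with R41.
R40 starts exactly when R42 ends (back-to-back, no overlap) — done with R42.
R43 starts after R40 ends — done with R40.
R44 starts after R43 ends — done with R43.
R45 starts after R44 ends — done with R44.
R46 starts after R45 ends — done with R45.
R47 starts after R46 ends.
No pair overlaps.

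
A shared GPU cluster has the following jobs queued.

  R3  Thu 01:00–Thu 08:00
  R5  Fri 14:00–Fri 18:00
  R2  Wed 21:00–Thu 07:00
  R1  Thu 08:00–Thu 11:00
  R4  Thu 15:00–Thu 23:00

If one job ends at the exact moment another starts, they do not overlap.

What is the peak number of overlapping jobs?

Sweep the timeline, counting +1 at each start and −1 at each end (ends before starts at a tie):
Wed 21:00 start R2 → 1
Thu 01:00 start R3 → 2
Thu 07:00 end R2 → 1
Thu 08:00 end R3 → 0
Thu 08:00 start R1 → 1
Thu 11:00 end R1 → 0
Thu 15:00 start R4 → 1
Thu 23:00 end R4 → 0
Fri 14:00 start R5 → 1
Fri 18:00 end R5 → 0
Peak is 2, at Thu 01:00 (R2, R3).

2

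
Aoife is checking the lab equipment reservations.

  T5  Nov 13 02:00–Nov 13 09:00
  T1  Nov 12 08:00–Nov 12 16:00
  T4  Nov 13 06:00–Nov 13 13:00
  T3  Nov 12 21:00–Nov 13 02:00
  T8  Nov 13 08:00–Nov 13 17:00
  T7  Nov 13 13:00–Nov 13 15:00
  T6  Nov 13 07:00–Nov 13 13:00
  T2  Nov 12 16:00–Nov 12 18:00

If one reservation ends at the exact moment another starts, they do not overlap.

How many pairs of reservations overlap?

7

Sorted by start: T1, T2, T3, T5, T4, T6, T8, T7.
T2 starts exactly when T1 ends (back-to-back, no overlap), so nothing later overlaps T1 either.
T3 starts after T2 ends, so nothing later overlaps T2 either.
T5 starts exactly when T3 ends (back-to-back, no overlap), so nothing later overlaps T3 either.
T4 starts before T5 ends → T5 and T4 overlap.
T6 starts before T5 ends → T5 and T6 overlap.
T8 starts before T5 ends → T5 and T8 overlap.
T7 starts after T5 ends.
T6 starts before T4 ends → T4 and T6 overlap.
T8 starts before T4 ends → T4 and T8 overlap.
T7 starts exactly when T4 ends (back-to-back, no overlap).
T8 starts before T6 ends → T6 and T8 overlap.
T7 starts exactly when T6 ends (back-to-back, no overlap).
T7 starts before T8 ends → T8 and T7 overlap.
Overlapping pairs: T4 & T5, T4 & T6, T4 & T8, T5 & T6, T5 & T8, T6 & T8, T7 & T8 — 7 in total.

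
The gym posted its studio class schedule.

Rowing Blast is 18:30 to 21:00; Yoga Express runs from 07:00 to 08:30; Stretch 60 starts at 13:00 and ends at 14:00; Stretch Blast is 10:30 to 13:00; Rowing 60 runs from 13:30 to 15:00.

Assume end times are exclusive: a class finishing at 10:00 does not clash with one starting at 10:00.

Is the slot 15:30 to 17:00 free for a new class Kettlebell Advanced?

Yes — the slot is free

Yoga Express: ends 08:30 at or before Kettlebell Advanced starts 15:30 → clear.
Stretch Blast: ends 13:00 at or before Kettlebell Advanced starts 15:30 → clear.
Stretch 60: ends 14:00 at or before Kettlebell Advanced starts 15:30 → clear.
Rowing 60: ends 15:00 at or before Kettlebell Advanced starts 15:30 → clear.
Rowing Blast: starts 18:30 at or after Kettlebell Advanced ends 17:00 → clear.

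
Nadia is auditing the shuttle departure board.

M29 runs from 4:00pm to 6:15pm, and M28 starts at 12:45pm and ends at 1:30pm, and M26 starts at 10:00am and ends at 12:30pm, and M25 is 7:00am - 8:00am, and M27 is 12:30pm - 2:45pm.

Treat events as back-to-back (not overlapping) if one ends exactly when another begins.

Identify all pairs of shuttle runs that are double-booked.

M27 & M28

Sorted by start: M25, M26, M27, M28, M29.
M26 starts after M25 ends; M25 is clear from here.
M27 starts exactly when M26 ends (back-to-back, no overlap); M26 is clear from here.
M28 starts before M27 ends → M27 and M28 overlap.
M29 starts after M27 ends.
M29 starts after M28 ends.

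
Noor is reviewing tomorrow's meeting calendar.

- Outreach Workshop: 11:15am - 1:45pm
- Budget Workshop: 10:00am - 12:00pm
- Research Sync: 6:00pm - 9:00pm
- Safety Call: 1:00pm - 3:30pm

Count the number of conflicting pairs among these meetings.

2

Sorted by start: Budget Workshop, Outreach Workshop, Safety Call, Research Sync.
Outreach Workshop starts before Budget Workshop ends → Budget Workshop and Outreach Workshop overlap.
Safety Call starts after Budget Workshop ends — done with Budget Workshop.
Safety Call starts before Outreach Workshop ends → Outreach Workshop and Safety Call overlap.
Research Sync starts after Outreach Workshop ends.
Research Sync starts after Safety Call ends.
Overlapping pairs: Budget Workshop & Outreach Workshop, Outreach Workshop & Safety Call — 2 in total.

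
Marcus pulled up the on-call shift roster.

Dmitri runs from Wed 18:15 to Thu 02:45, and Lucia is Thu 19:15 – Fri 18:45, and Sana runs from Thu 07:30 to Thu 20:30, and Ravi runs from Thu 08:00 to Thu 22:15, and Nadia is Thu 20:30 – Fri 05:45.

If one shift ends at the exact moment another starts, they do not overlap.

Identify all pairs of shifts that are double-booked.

Lucia & Nadia, Lucia & Ravi, Lucia & Sana, Nadia & Ravi, Ravi & Sana

Sorted by start: Dmitri, Sana, Ravi, Lucia, Nadia.
Sana starts after Dmitri ends; Dmitri is clear from here.
Ravi starts before Sana ends → Sana and Ravi overlap.
Lucia starts before Sana ends → Sana and Lucia overlap.
Nadia starts exactly when Sana ends (back-to-back, no overlap).
Lucia starts before Ravi ends → Ravi and Lucia overlap.
Nadia starts before Ravi ends → Ravi and Nadia overlap.
Nadia starts before Lucia ends → Lucia and Nadia overlap.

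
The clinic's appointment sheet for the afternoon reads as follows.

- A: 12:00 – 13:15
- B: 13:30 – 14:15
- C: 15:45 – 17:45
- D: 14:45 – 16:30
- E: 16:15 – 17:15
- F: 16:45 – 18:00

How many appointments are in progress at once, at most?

Sort all start/end points and keep a running count:
12:00 start A → 1
13:15 end A → 0
13:30 start B → 1
14:15 end B → 0
14:45 start D → 1
15:45 start C → 2
16:15 start E → 3
16:30 end D → 2
16:45 start F → 3
17:15 end E → 2
17:45 end C → 1
18:00 end F → 0
Peak is 3, at 16:15 (C, D, E).

3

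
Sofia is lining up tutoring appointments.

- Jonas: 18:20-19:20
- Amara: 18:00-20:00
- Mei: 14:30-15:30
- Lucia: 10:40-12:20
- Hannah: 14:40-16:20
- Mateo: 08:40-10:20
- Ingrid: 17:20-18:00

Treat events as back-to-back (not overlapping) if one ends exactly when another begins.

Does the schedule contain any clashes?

Two intervals overlap when each starts before the other ends.
Sorted by start: Mateo, Lucia, Mei, Hannah, Ingrid, Amara, Jonas.
Lucia starts after Mateo ends, so nothing later overlaps Mateo either.
Mei starts after Lucia ends, so nothing later overlaps Lucia either.
Hannah starts before Mei ends → Mei and Hannah overlap.
That's a conflict, so the schedule is not conflict-free.

Yes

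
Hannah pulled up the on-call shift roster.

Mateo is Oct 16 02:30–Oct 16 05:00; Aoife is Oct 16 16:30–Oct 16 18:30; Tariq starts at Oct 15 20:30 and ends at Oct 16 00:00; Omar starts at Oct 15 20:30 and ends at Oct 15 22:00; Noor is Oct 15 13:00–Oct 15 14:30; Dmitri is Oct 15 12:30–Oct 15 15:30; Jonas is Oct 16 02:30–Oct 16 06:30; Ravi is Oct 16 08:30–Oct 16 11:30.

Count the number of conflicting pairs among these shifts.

3

Sorted by start: Dmitri, Noor, Omar, Tariq, Mateo, Jonas, Ravi, Aoife.
Noor starts before Dmitri ends → Dmitri and Noor overlap.
Omar starts after Dmitri ends, so nothing later overlaps Dmitri either.
Omar starts after Noor ends, so nothing later overlaps Noor either.
Tariq starts before Omar ends → Omar and Tariq overlap.
Mateo starts after Omar ends, so nothing later overlaps Omar either.
Mateo starts after Tariq ends, so nothing later overlaps Tariq either.
Jonas starts before Mateo ends → Mateo and Jonas overlap.
Ravi starts after Mateo ends, so nothing later overlaps Mateo either.
Ravi starts after Jonas ends, so nothing later overlaps Jonas either.
Aoife starts after Ravi ends.
Overlapping pairs: Dmitri & Noor, Jonas & Mateo, Omar & Tariq — 3 in total.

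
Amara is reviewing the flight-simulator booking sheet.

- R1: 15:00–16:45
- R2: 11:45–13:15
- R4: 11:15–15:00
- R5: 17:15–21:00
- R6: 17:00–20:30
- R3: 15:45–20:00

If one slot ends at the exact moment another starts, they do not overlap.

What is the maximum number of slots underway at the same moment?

Walk through starts and ends in time order (an end at T is processed before a start at T):
11:15 start R4 → 1
11:45 start R2 → 2
13:15 end R2 → 1
15:00 end R4 → 0
15:00 start R1 → 1
15:45 start R3 → 2
16:45 end R1 → 1
17:00 start R6 → 2
17:15 start R5 → 3
20:00 end R3 → 2
20:30 end R6 → 1
21:00 end R5 → 0
Peak is 3, at 17:15 (R3, R5, R6).

3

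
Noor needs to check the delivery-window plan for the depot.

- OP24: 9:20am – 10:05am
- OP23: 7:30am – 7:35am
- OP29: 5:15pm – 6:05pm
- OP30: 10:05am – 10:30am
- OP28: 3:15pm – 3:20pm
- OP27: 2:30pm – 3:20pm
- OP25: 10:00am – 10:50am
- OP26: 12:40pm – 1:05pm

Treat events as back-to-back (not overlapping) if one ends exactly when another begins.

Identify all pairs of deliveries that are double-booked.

Check each pair: they overlap iff neither finishes before the other starts.
Sorted by start: OP23, OP24, OP25, OP30, OP26, OP27, OP28, OP29.
OP24 starts after OP23 ends, so OP23 has no further overlaps.
OP25 starts before OP24 ends → OP24 and OP25 overlap.
OP30 starts exactly when OP24 ends (back-to-back, no overlap), so OP24 has no further overlaps.
OP30 starts before OP25 ends → OP25 and OP30 overlap.
OP26 starts after OP25 ends, so OP25 has no further overlaps.
OP26 starts after OP30 ends, so OP30 has no further overlaps.
OP27 starts after OP26 ends, so OP26 has no further overlaps.
OP28 starts before OP27 ends → OP27 and OP28 overlap.
OP29 starts after OP27 ends.
OP29 starts after OP28 ends.

OP24 & OP25, OP25 & OP30, OP27 & OP28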